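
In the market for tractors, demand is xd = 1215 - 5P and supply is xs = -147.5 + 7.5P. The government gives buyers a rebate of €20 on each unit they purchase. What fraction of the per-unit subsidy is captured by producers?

Pre-subsidy: 1215 - 5P = -147.5 + 7.5P gives P* = 109, x* = 670.
With the rebate, buyers effectively pay Pb = Ps − 20, where Ps is the price sellers receive.
Demand in terms of Ps becomes xd = 1215 − 5(Ps − 20) = 1315 - 5Ps. Setting this equal to supply: 1315 - 5Ps = -147.5 + 7.5Ps, so Ps = 117.
Buyers pay Pb = 117 − 20 = 97; x' = -147.5 + 7.5·117 = 730.
Buyers' price falls by P* − Pb = 109 − 97 = 12; sellers' price rises by Ps − P* = 117 − 109 = 8.
So producers capture 8/20 = 0.4 of each unit of subsidy.

Producer share = 0.4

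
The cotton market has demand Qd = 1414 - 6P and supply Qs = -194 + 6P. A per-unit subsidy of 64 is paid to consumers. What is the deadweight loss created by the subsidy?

Deadweight loss = 6144

Pre-subsidy: 1414 - 6P = -194 + 6P gives P* = 134, Q* = 610.
With the rebate, buyers effectively pay Pb = Ps − 64, where Ps is the price sellers receive.
Demand in terms of Ps becomes Qd = 1414 − 6(Ps − 64) = 1798 - 6Ps. Setting this equal to supply: 1798 - 6Ps = -194 + 6Ps, so Ps = 166.
Buyers pay Pb = 166 − 64 = 102; Q' = -194 + 6·166 = 802.
The subsidy expands output by 802 − 610 = 192 past the efficient level; on those units the gap between marginal cost and willingness to pay runs from 0 up to 64.
DWL = ½ × 64 × 192 = 6144.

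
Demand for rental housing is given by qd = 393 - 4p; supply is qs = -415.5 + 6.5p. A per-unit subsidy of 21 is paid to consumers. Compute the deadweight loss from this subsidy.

Deadweight loss = 546

Pre-subsidy: 393 - 4p = -415.5 + 6.5p gives p* = 77, q* = 85.
With the rebate, buyers effectively pay pb = ps − 21, where ps is the price sellers receive.
Demand in terms of ps becomes qd = 393 − 4(ps − 21) = 477 - 4ps. Setting this equal to supply: 477 - 4ps = -415.5 + 6.5ps, so ps = 85.
Buyers pay pb = 85 − 21 = 64; q' = -415.5 + 6.5·85 = 137.
The subsidy expands output by 137 − 85 = 52 past the efficient level; on those units the gap between marginal cost and willingness to pay runs from 0 up to 21.
DWL = ½ × 21 × 52 = 546.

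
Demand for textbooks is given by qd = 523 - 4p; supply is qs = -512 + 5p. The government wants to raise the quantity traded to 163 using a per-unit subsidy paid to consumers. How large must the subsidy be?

At q = 163, invert demand for the buyer price: pb = (523 − 163)/4 = 90; invert supply for the seller price: ps = (163 − (-512))/5 = 135.
The subsidy must fill the gap: s = ps − pb = 135 − 90 = 45.

Required subsidy s = 45 per unit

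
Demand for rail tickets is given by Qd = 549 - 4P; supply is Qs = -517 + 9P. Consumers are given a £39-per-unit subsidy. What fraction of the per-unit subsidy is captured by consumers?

Consumer share = 9/13

Pre-subsidy: 549 - 4P = -517 + 9P gives P* = 82, Q* = 221.
With the rebate, buyers effectively pay Pb = Ps − 39, where Ps is the price sellers receive.
Demand in terms of Ps becomes Qd = 549 − 4(Ps − 39) = 705 - 4Ps. Setting this equal to supply: 705 - 4Ps = -517 + 9Ps, so Ps = 94.
Buyers pay Pb = 94 − 39 = 55; Q' = -517 + 9·94 = 329.
Buyers' price falls by P* − Pb = 82 − 55 = 27; sellers' price rises by Ps − P* = 94 − 82 = 12.
So consumers capture 27/39 = 9/13 of each unit of subsidy.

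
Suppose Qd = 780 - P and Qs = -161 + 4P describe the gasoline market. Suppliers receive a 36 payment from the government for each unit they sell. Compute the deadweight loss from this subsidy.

Deadweight loss = 518.4

Pre-subsidy: 780 - P = -161 + 4P gives P* = 188.2, Q* = 591.8.
With the subsidy, sellers receive Ps = Pb + 36 for each unit, where Pb is the price buyers pay.
Supply in terms of Pb becomes Qs = -161 + 4(Pb + 36) = -17 + 4Pb. Setting this equal to demand: 780 - Pb = -17 + 4Pb, so Pb = 159.4.
Sellers receive Ps = 159.4 + 36 = 195.4; Q' = 780 − 1·159.4 = 620.6.
The subsidy expands output by 620.6 − 591.8 = 28.8 past the efficient level; on those units the gap between marginal cost and willingness to pay runs from 0 up to 36.
DWL = ½ × 36 × 28.8 = 518.4.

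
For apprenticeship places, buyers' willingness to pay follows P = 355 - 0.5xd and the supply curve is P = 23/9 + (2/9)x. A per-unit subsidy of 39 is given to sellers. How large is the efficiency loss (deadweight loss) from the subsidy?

Deadweight loss = 1053

Pre-subsidy: 355 - 0.5x = 23/9 + (2/9)x gives x* = 488 and P* = 111.
With the subsidy, sellers receive Ps = Pb + 39 for each unit, where Pb is the price buyers pay.
On the curves, Pb = 355 - 0.5x and Ps = 23/9 + (2/9)x; the wedge Ps − Pb = 39 gives 23/9 + (2/9)x − (355 - 0.5x) = 39, so x' = 542.
Then Pb = 355 − 0.5·542 = 84 and Ps = 23/9 + (2/9)·542 = 123.
The subsidy expands output by 542 − 488 = 54 past the efficient level; on those units the gap between marginal cost and willingness to pay runs from 0 up to 39.
DWL = ½ × 39 × 54 = 1053.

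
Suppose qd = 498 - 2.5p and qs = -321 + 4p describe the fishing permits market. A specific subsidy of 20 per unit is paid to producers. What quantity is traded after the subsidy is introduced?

Pre-subsidy: 498 - 2.5p = -321 + 4p gives p* = 126, q* = 183.
With the subsidy, sellers receive ps = pb + 20 for each unit, where pb is the price buyers pay.
Supply in terms of pb becomes qs = -321 + 4(pb + 20) = -241 + 4pb. Setting this equal to demand: 498 - 2.5pb = -241 + 4pb, so pb = 1478/13.
Sellers receive ps = 1478/13 + 20 = 1738/13; q' = 498 − 2.5·(1478/13) = 2779/13.

q' = 2779/13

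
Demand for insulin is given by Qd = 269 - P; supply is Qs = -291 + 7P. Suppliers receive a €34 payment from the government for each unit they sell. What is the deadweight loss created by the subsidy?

Pre-subsidy: 269 - P = -291 + 7P gives P* = 70, Q* = 199.
With the subsidy, sellers receive Ps = Pb + 34 for each unit, where Pb is the price buyers pay.
Supply in terms of Pb becomes Qs = -291 + 7(Pb + 34) = -53 + 7Pb. Setting this equal to demand: 269 - Pb = -53 + 7Pb, so Pb = 40.25.
Sellers receive Ps = 40.25 + 34 = 74.25; Q' = 269 − 1·40.25 = 228.75.
The subsidy expands output by 228.75 − 199 = 29.75 past the efficient level; on those units the gap between marginal cost and willingness to pay runs from 0 up to 34.
DWL = ½ × 34 × 29.75 = 505.75.

Deadweight loss = €505.75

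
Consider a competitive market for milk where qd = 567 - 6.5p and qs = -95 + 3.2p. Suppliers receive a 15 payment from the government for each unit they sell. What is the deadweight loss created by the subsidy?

Pre-subsidy: 567 - 6.5p = -95 + 3.2p gives p* = 6620/97, q* = 11969/97.
With the subsidy, sellers receive ps = pb + 15 for each unit, where pb is the price buyers pay.
Supply in terms of pb becomes qs = -95 + 3.2(pb + 15) = -47 + 3.2pb. Setting this equal to demand: 567 - 6.5pb = -47 + 3.2pb, so pb = 6140/97.
Sellers receive ps = 6140/97 + 15 = 7595/97; q' = 567 − 6.5·(6140/97) = 15089/97.
The subsidy expands output by 15089/97 − 11969/97 = 3120/97 past the efficient level; on those units the gap between marginal cost and willingness to pay runs from 0 up to 15.
DWL = ½ × 15 × 3120/97 = 23400/97.

Deadweight loss = 23400/97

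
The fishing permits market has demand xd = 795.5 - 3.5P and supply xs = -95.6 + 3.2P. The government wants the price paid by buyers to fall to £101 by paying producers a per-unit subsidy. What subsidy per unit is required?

Required subsidy s = £67 per unit

At a buyer price of 101, quantity demanded is 795.5 − 3.5·101 = 442.
Sellers supply 442 only when they receive Ps with -95.6 + 3.2·Ps = 442, i.e. Ps = 168.
s = Ps − Pb = 168 − 101 = 67.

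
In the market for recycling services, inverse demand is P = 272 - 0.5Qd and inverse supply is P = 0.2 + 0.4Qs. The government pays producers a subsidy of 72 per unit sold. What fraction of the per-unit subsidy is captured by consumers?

Consumer share = 5/9

Pre-subsidy: 272 - 0.5Q = 0.2 + 0.4Q gives Q* = 302 and P* = 121.
With the subsidy, sellers receive Ps = Pb + 72 for each unit, where Pb is the price buyers pay.
On the curves, Pb = 272 - 0.5Q and Ps = 0.2 + 0.4Q; the wedge Ps − Pb = 72 gives 0.2 + 0.4Q − (272 - 0.5Q) = 72, so Q' = 382.
Then Pb = 272 − 0.5·382 = 81 and Ps = 0.2 + 0.4·382 = 153.
Buyers' price falls by P* − Pb = 121 − 81 = 40; sellers' price rises by Ps − P* = 153 − 121 = 32.
So consumers capture 40/72 = 5/9 of each unit of subsidy.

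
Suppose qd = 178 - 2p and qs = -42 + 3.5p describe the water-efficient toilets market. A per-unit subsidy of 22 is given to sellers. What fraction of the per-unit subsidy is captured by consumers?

Pre-subsidy: 178 - 2p = -42 + 3.5p gives p* = 40, q* = 98.
With the subsidy, sellers receive ps = pb + 22 for each unit, where pb is the price buyers pay.
Supply in terms of pb becomes qs = -42 + 3.5(pb + 22) = 35 + 3.5pb. Setting this equal to demand: 178 - 2pb = 35 + 3.5pb, so pb = 26.
Sellers receive ps = 26 + 22 = 48; q' = 178 − 2·26 = 126.
Buyers' price falls by p* − pb = 40 − 26 = 14; sellers' price rises by ps − p* = 48 − 40 = 8.
So consumers capture 14/22 = 7/11 of each unit of subsidy.

Consumer share = 7/11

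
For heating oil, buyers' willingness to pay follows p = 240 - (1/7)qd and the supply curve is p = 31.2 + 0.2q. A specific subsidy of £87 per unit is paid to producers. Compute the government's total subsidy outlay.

Pre-subsidy: 240 - (1/7)q = 31.2 + 0.2q gives q* = 609 and p* = 153.
With the subsidy, sellers receive ps = pb + 87 for each unit, where pb is the price buyers pay.
On the curves, pb = 240 - (1/7)q and ps = 31.2 + 0.2q; the wedge ps − pb = 87 gives 31.2 + 0.2q − (240 - (1/7)q) = 87, so q' = 862.75.
Then pb = 240 − (1/7)·862.75 = 116.75 and ps = 31.2 + 0.2·862.75 = 203.75.
Government outlay = subsidy × quantity = 87 × 862.75 = 75059.25.

Government cost = £75059.25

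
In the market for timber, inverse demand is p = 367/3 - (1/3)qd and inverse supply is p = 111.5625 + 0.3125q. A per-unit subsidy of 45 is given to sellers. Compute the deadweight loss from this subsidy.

Deadweight loss = 48600/31

Pre-subsidy: 367/3 - (1/3)q = 111.5625 + 0.3125q gives q* = 517/31 and p* = 3620/31.
With the subsidy, sellers receive ps = pb + 45 for each unit, where pb is the price buyers pay.
On the curves, pb = 367/3 - (1/3)q and ps = 111.5625 + 0.3125q; the wedge ps − pb = 45 gives 111.5625 + 0.3125q − (367/3 - (1/3)q) = 45, so q' = 2677/31.
Then pb = 367/3 − (1/3)·(2677/31) = 2900/31 and ps = 111.5625 + 0.3125·(2677/31) = 4295/31.
The subsidy expands output by 2677/31 − 517/31 = 2160/31 past the efficient level; on those units the gap between marginal cost and willingness to pay runs from 0 up to 45.
DWL = ½ × 45 × 2160/31 = 48600/31.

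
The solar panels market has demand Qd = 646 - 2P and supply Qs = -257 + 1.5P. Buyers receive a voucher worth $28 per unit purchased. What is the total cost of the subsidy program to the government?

Government cost = $4312

Pre-subsidy: 646 - 2P = -257 + 1.5P gives P* = 258, Q* = 130.
With the rebate, buyers effectively pay Pb = Ps − 28, where Ps is the price sellers receive.
Demand in terms of Ps becomes Qd = 646 − 2(Ps − 28) = 702 - 2Ps. Setting this equal to supply: 702 - 2Ps = -257 + 1.5Ps, so Ps = 274.
Buyers pay Pb = 274 − 28 = 246; Q' = -257 + 1.5·274 = 154.
Government outlay = subsidy × quantity = 28 × 154 = 4312.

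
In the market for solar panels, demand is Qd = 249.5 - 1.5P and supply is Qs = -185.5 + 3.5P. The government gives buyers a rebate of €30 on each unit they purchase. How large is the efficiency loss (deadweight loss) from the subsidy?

Pre-subsidy: 249.5 - 1.5P = -185.5 + 3.5P gives P* = 87, Q* = 119.
With the rebate, buyers effectively pay Pb = Ps − 30, where Ps is the price sellers receive.
Demand in terms of Ps becomes Qd = 249.5 − 1.5(Ps − 30) = 294.5 - 1.5Ps. Setting this equal to supply: 294.5 - 1.5Ps = -185.5 + 3.5Ps, so Ps = 96.
Buyers pay Pb = 96 − 30 = 66; Q' = -185.5 + 3.5·96 = 150.5.
The subsidy expands output by 150.5 − 119 = 31.5 past the efficient level; on those units the gap between marginal cost and willingness to pay runs from 0 up to 30.
DWL = ½ × 30 × 31.5 = 472.5.

Deadweight loss = €472.5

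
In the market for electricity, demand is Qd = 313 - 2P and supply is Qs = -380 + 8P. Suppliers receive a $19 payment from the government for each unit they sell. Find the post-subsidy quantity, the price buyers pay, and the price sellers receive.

Q' = 204.8; buyers pay $54.1; sellers receive $73.1

Pre-subsidy: 313 - 2P = -380 + 8P gives P* = 69.3, Q* = 174.4.
With the subsidy, sellers receive Ps = Pb + 19 for each unit, where Pb is the price buyers pay.
Supply in terms of Pb becomes Qs = -380 + 8(Pb + 19) = -228 + 8Pb. Setting this equal to demand: 313 - 2Pb = -228 + 8Pb, so Pb = 54.1.
Sellers receive Ps = 54.1 + 19 = 73.1; Q' = 313 − 2·54.1 = 204.8.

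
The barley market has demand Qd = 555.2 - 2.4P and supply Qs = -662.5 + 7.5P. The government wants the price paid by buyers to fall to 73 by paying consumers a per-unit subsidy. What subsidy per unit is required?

At a buyer price of 73, quantity demanded is 555.2 − 2.4·73 = 380.
Sellers supply 380 only when they receive Ps with -662.5 + 7.5·Ps = 380, i.e. Ps = 139.
s = Ps − Pb = 139 − 73 = 66.

Required subsidy s = 66 per unit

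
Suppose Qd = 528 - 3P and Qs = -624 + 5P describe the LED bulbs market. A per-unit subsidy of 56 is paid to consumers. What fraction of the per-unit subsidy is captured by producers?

Pre-subsidy: 528 - 3P = -624 + 5P gives P* = 144, Q* = 96.
With the rebate, buyers effectively pay Pb = Ps − 56, where Ps is the price sellers receive.
Demand in terms of Ps becomes Qd = 528 − 3(Ps − 56) = 696 - 3Ps. Setting this equal to supply: 696 - 3Ps = -624 + 5Ps, so Ps = 165.
Buyers pay Pb = 165 − 56 = 109; Q' = -624 + 5·165 = 201.
Buyers' price falls by P* − Pb = 144 − 109 = 35; sellers' price rises by Ps − P* = 165 − 144 = 21.
So producers capture 21/56 = 0.375 of each unit of subsidy.

Producer share = 0.375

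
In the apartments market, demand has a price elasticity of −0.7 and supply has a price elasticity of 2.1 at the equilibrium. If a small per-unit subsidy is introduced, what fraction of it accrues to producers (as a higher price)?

Producer share = 0.25

For a small subsidy around the equilibrium, the benefit split depends on the relative slopes, which at a point are proportional to the elasticities.
Buyer share = εs/(εs + |εd|) = 2.1/(2.1 + 0.7) = 0.75; seller share = |εd|/(εs + |εd|) = 0.25.
So producers capture 0.25 of the subsidy.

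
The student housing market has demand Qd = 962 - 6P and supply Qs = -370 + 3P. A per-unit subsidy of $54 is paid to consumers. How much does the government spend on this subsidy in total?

Pre-subsidy: 962 - 6P = -370 + 3P gives P* = 148, Q* = 74.
With the rebate, buyers effectively pay Pb = Ps − 54, where Ps is the price sellers receive.
Demand in terms of Ps becomes Qd = 962 − 6(Ps − 54) = 1286 - 6Ps. Setting this equal to supply: 1286 - 6Ps = -370 + 3Ps, so Ps = 184.
Buyers pay Pb = 184 − 54 = 130; Q' = -370 + 3·184 = 182.
Government outlay = subsidy × quantity = 54 × 182 = 9828.

Government cost = $9828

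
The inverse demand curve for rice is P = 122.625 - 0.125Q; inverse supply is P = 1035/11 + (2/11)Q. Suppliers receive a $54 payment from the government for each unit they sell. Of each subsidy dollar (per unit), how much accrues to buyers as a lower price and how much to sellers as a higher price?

Pre-subsidy: 122.625 - 0.125Q = 1035/11 + (2/11)Q gives Q* = 93 and P* = 111.
With the subsidy, sellers receive Ps = Pb + 54 for each unit, where Pb is the price buyers pay.
On the curves, Pb = 122.625 - 0.125Q and Ps = 1035/11 + (2/11)Q; the wedge Ps − Pb = 54 gives 1035/11 + (2/11)Q − (122.625 - 0.125Q) = 54, so Q' = 269.
Then Pb = 122.625 − 0.125·269 = 89 and Ps = 1035/11 + (2/11)·269 = 143.
Buyers' price falls by P* − Pb = 111 − 89 = 22; sellers' price rises by Ps − P* = 143 − 111 = 32.

Buyers gain $22 per unit; sellers gain $32 per unit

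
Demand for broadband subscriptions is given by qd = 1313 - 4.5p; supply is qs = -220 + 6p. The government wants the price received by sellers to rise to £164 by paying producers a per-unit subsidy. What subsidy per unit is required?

At a seller price of 164, quantity supplied is -220 + 6·164 = 764.
Buyers absorb 764 only when they pay pb with 1313 − 4.5·pb = 764, i.e. pb = 122.
s = ps − pb = 164 − 122 = 42.

Required subsidy s = £42 per unit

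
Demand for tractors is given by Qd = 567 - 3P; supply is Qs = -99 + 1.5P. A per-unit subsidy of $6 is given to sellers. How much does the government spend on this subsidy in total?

Pre-subsidy: 567 - 3P = -99 + 1.5P gives P* = 148, Q* = 123.
With the subsidy, sellers receive Ps = Pb + 6 for each unit, where Pb is the price buyers pay.
Supply in terms of Pb becomes Qs = -99 + 1.5(Pb + 6) = -90 + 1.5Pb. Setting this equal to demand: 567 - 3Pb = -90 + 1.5Pb, so Pb = 146.
Sellers receive Ps = 146 + 6 = 152; Q' = 567 − 3·146 = 129.
Government outlay = subsidy × quantity = 6 × 129 = 774.

Government cost = $774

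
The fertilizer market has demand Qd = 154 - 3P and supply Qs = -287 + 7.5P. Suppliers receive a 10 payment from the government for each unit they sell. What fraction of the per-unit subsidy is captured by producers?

Pre-subsidy: 154 - 3P = -287 + 7.5P gives P* = 42, Q* = 28.
With the subsidy, sellers receive Ps = Pb + 10 for each unit, where Pb is the price buyers pay.
Supply in terms of Pb becomes Qs = -287 + 7.5(Pb + 10) = -212 + 7.5Pb. Setting this equal to demand: 154 - 3Pb = -212 + 7.5Pb, so Pb = 244/7.
Sellers receive Ps = 244/7 + 10 = 314/7; Q' = 154 − 3·(244/7) = 346/7.
Buyers' price falls by P* − Pb = 42 − 244/7 = 50/7; sellers' price rises by Ps − P* = 314/7 − 42 = 20/7.
So producers capture (20/7)/10 = 2/7 of each unit of subsidy.

Producer share = 2/7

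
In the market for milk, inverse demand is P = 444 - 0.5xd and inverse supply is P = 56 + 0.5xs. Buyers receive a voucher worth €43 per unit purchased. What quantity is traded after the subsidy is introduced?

Pre-subsidy: 444 - 0.5x = 56 + 0.5x gives x* = 388 and P* = 250.
With the rebate, buyers effectively pay Pb = Ps − 43, where Ps is the price sellers receive.
On the curves, Pb = 444 - 0.5x and Ps = 56 + 0.5x; the wedge Ps − Pb = 43 gives 56 + 0.5x − (444 - 0.5x) = 43, so x' = 431.
Then Pb = 444 − 0.5·431 = 228.5 and Ps = 56 + 0.5·431 = 271.5.

x' = 431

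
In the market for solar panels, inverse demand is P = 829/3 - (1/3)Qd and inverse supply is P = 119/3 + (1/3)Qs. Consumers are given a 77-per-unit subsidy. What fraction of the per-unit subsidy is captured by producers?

Pre-subsidy: 829/3 - (1/3)Q = 119/3 + (1/3)Q gives Q* = 355 and P* = 158.
With the rebate, buyers effectively pay Pb = Ps − 77, where Ps is the price sellers receive.
On the curves, Pb = 829/3 - (1/3)Q and Ps = 119/3 + (1/3)Q; the wedge Ps − Pb = 77 gives 119/3 + (1/3)Q − (829/3 - (1/3)Q) = 77, so Q' = 470.5.
Then Pb = 829/3 − (1/3)·470.5 = 119.5 and Ps = 119/3 + (1/3)·470.5 = 196.5.
Buyers' price falls by P* − Pb = 158 − 119.5 = 38.5; sellers' price rises by Ps − P* = 196.5 − 158 = 38.5.
So producers capture 38.5/77 = 0.5 of each unit of subsidy.

Producer share = 0.5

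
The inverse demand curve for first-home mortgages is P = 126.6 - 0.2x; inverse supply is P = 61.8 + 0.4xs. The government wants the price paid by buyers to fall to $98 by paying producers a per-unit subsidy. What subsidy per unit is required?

At a buyer price of 98, quantity demanded is 633 − 5·98 = 143.
Sellers supply 143 only when they receive Ps = 61.8 + 0.4·143 = 119.
s = Ps − Pb = 119 − 98 = 21.

Required subsidy s = $21 per unit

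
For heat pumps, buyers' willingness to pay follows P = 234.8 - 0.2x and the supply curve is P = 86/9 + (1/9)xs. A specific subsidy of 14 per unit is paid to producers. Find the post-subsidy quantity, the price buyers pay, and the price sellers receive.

x' = 769; buyers pay 81; sellers receive 95

Pre-subsidy: 234.8 - 0.2x = 86/9 + (1/9)x gives x* = 724 and P* = 90.
With the subsidy, sellers receive Ps = Pb + 14 for each unit, where Pb is the price buyers pay.
On the curves, Pb = 234.8 - 0.2x and Ps = 86/9 + (1/9)x; the wedge Ps − Pb = 14 gives 86/9 + (1/9)x − (234.8 - 0.2x) = 14, so x' = 769.
Then Pb = 234.8 − 0.2·769 = 81 and Ps = 86/9 + (1/9)·769 = 95.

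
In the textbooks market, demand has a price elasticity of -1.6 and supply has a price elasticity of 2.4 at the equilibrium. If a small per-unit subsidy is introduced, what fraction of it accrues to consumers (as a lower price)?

Consumer share = 0.6

For a small subsidy around the equilibrium, the benefit split depends on the relative slopes, which at a point are proportional to the elasticities.
Buyer share = εs/(εs + |εd|) = 2.4/(2.4 + 1.6) = 0.6; seller share = |εd|/(εs + |εd|) = 0.4.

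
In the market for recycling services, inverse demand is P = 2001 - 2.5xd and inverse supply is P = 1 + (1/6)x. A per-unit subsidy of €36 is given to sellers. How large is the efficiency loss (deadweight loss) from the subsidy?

Deadweight loss = €243

Pre-subsidy: 2001 - 2.5x = 1 + (1/6)x gives x* = 750 and P* = 126.
With the subsidy, sellers receive Ps = Pb + 36 for each unit, where Pb is the price buyers pay.
On the curves, Pb = 2001 - 2.5x and Ps = 1 + (1/6)x; the wedge Ps − Pb = 36 gives 1 + (1/6)x − (2001 - 2.5x) = 36, so x' = 763.5.
Then Pb = 2001 − 2.5·763.5 = 92.25 and Ps = 1 + (1/6)·763.5 = 128.25.
The subsidy expands output by 763.5 − 750 = 13.5 past the efficient level; on those units the gap between marginal cost and willingness to pay runs from 0 up to 36.
DWL = ½ × 36 × 13.5 = 243.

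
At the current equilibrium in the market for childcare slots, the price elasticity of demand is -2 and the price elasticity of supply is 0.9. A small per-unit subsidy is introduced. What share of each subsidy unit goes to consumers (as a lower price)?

For a small subsidy around the equilibrium, the benefit split depends on the relative slopes, which at a point are proportional to the elasticities.
Buyer share = εs/(εs + |εd|) = 0.9/(0.9 + 2) = 9/29; seller share = |εd|/(εs + |εd|) = 20/29.

Consumer share = 9/29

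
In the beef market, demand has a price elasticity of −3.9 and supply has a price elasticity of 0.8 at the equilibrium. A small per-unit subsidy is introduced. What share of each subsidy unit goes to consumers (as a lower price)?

Consumer share = 8/47

For a small subsidy around the equilibrium, the benefit split depends on the relative slopes, which at a point are proportional to the elasticities.
Buyer share = εs/(εs + |εd|) = 0.8/(0.8 + 3.9) = 8/47; seller share = |εd|/(εs + |εd|) = 39/47.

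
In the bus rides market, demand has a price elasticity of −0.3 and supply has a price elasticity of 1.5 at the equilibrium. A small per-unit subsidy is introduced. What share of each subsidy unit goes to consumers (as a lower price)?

Consumer share = 5/6

For a small subsidy around the equilibrium, the benefit split depends on the relative slopes, which at a point are proportional to the elasticities.
Buyer share = εs/(εs + |εd|) = 1.5/(1.5 + 0.3) = 5/6; seller share = |εd|/(εs + |εd|) = 1/6.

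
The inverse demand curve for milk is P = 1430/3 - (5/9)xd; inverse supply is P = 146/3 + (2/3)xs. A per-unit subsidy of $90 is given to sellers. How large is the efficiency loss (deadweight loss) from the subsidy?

Pre-subsidy: 1430/3 - (5/9)x = 146/3 + (2/3)x gives x* = 3852/11 and P* = 9310/33.
With the subsidy, sellers receive Ps = Pb + 90 for each unit, where Pb is the price buyers pay.
On the curves, Pb = 1430/3 - (5/9)x and Ps = 146/3 + (2/3)x; the wedge Ps − Pb = 90 gives 146/3 + (2/3)x − (1430/3 - (5/9)x) = 90, so x' = 4662/11.
Then Pb = 1430/3 − (5/9)·(4662/11) = 7960/33 and Ps = 146/3 + (2/3)·(4662/11) = 10930/33.
The subsidy expands output by 4662/11 − 3852/11 = 810/11 past the efficient level; on those units the gap between marginal cost and willingness to pay runs from 0 up to 90.
DWL = ½ × 90 × 810/11 = 36450/11.

Deadweight loss = 36450/11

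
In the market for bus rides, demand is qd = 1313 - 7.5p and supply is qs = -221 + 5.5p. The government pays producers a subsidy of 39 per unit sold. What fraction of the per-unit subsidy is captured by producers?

Producer share = 15/26

Pre-subsidy: 1313 - 7.5p = -221 + 5.5p gives p* = 118, q* = 428.
With the subsidy, sellers receive ps = pb + 39 for each unit, where pb is the price buyers pay.
Supply in terms of pb becomes qs = -221 + 5.5(pb + 39) = -6.5 + 5.5pb. Setting this equal to demand: 1313 - 7.5pb = -6.5 + 5.5pb, so pb = 101.5.
Sellers receive ps = 101.5 + 39 = 140.5; q' = 1313 − 7.5·101.5 = 551.75.
Buyers' price falls by p* − pb = 118 − 101.5 = 16.5; sellers' price rises by ps − p* = 140.5 − 118 = 22.5.
So producers capture 22.5/39 = 15/26 of each unit of subsidy.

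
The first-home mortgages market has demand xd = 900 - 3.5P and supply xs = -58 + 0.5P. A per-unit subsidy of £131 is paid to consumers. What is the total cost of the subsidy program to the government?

Government cost = £15597.1875

Pre-subsidy: 900 - 3.5P = -58 + 0.5P gives P* = 239.5, x* = 61.75.
With the rebate, buyers effectively pay Pb = Ps − 131, where Ps is the price sellers receive.
Demand in terms of Ps becomes xd = 900 − 3.5(Ps − 131) = 1358.5 - 3.5Ps. Setting this equal to supply: 1358.5 - 3.5Ps = -58 + 0.5Ps, so Ps = 354.125.
Buyers pay Pb = 354.125 − 131 = 223.125; x' = -58 + 0.5·354.125 = 119.0625.
Government outlay = subsidy × quantity = 131 × 119.0625 = 15597.1875.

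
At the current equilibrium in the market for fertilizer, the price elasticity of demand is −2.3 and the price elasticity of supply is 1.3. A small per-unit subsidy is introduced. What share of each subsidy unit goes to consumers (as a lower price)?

For a small subsidy around the equilibrium, the benefit split depends on the relative slopes, which at a point are proportional to the elasticities.
Buyer share = εs/(εs + |εd|) = 1.3/(1.3 + 2.3) = 13/36; seller share = |εd|/(εs + |εd|) = 23/36.

Consumer share = 13/36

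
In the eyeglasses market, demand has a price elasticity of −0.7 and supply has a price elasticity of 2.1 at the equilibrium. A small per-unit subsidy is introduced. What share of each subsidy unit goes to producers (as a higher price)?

For a small subsidy around the equilibrium, the benefit split depends on the relative slopes, which at a point are proportional to the elasticities.
Buyer share = εs/(εs + |εd|) = 2.1/(2.1 + 0.7) = 0.75; seller share = |εd|/(εs + |εd|) = 0.25.
So producers capture 0.25 of the subsidy.

Producer share = 0.25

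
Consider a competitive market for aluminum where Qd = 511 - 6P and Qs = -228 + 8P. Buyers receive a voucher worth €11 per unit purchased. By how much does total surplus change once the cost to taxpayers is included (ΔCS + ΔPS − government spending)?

Pre-subsidy: 511 - 6P = -228 + 8P gives P* = 739/14, Q* = 1360/7.
With the rebate, buyers effectively pay Pb = Ps − 11, where Ps is the price sellers receive.
Demand in terms of Ps becomes Qd = 511 − 6(Ps − 11) = 577 - 6Ps. Setting this equal to supply: 577 - 6Ps = -228 + 8Ps, so Ps = 57.5.
Buyers pay Pb = 57.5 − 11 = 46.5; Q' = -228 + 8·57.5 = 232.
ΔCS = ½(1360/7 + 232)(739/14 − 46.5) = 65648/49; ΔPS = ½(1360/7 + 232)(57.5 − 739/14) = 49236/49.
Government spending = 11 × 232 = 2552.
Net change = 65648/49 + 49236/49 − 2552 = -1452/7. The loss equals the DWL triangle ½·11·264/7.

Net change in total surplus = -1452/7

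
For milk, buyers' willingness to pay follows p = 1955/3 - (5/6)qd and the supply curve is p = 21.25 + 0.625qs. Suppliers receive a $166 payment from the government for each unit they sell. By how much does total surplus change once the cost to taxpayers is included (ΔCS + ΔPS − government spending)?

Net change in total surplus = -330672/35

Pre-subsidy: 1955/3 - (5/6)q = 21.25 + 0.625q gives q* = 3026/7 and p* = 2040/7.
With the subsidy, sellers receive ps = pb + 166 for each unit, where pb is the price buyers pay.
On the curves, pb = 1955/3 - (5/6)q and ps = 21.25 + 0.625q; the wedge ps − pb = 166 gives 21.25 + 0.625q − (1955/3 - (5/6)q) = 166, so q' = 19114/35.
Then pb = 1955/3 − (5/6)·(19114/35) = 1376/7 and ps = 21.25 + 0.625·(19114/35) = 2538/7.
ΔCS = ½(3026/7 + 19114/35)(2040/7 − 1376/7) = 1624144/35; ΔPS = ½(3026/7 + 19114/35)(2538/7 − 2040/7) = 1218108/35.
Government spending = 166 × 19114/35 = 3172924/35.
Net change = 1624144/35 + 1218108/35 − 3172924/35 = -330672/35. The loss equals the DWL triangle ½·166·3984/35.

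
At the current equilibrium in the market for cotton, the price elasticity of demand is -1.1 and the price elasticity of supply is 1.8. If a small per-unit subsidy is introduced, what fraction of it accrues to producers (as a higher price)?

Producer share = 11/29

For a small subsidy around the equilibrium, the benefit split depends on the relative slopes, which at a point are proportional to the elasticities.
Buyer share = εs/(εs + |εd|) = 1.8/(1.8 + 1.1) = 18/29; seller share = |εd|/(εs + |εd|) = 11/29.
So producers capture 11/29 of the subsidy.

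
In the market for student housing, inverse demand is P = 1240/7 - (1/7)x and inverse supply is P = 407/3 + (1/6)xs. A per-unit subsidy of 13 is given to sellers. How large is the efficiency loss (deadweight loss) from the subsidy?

Deadweight loss = 273

Pre-subsidy: 1240/7 - (1/7)x = 407/3 + (1/6)x gives x* = 134 and P* = 158.
With the subsidy, sellers receive Ps = Pb + 13 for each unit, where Pb is the price buyers pay.
On the curves, Pb = 1240/7 - (1/7)x and Ps = 407/3 + (1/6)x; the wedge Ps − Pb = 13 gives 407/3 + (1/6)x − (1240/7 - (1/7)x) = 13, so x' = 176.
Then Pb = 1240/7 − (1/7)·176 = 152 and Ps = 407/3 + (1/6)·176 = 165.
The subsidy expands output by 176 − 134 = 42 past the efficient level; on those units the gap between marginal cost and willingness to pay runs from 0 up to 13.
DWL = ½ × 13 × 42 = 273.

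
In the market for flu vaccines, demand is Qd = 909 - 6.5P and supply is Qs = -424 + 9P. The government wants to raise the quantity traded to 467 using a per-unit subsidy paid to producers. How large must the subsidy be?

At Q = 467, invert demand for the buyer price: Pb = (909 − 467)/6.5 = 68; invert supply for the seller price: Ps = (467 − (-424))/9 = 99.
The subsidy must fill the gap: s = Ps − Pb = 99 − 68 = 31.

Required subsidy s = 31 per unit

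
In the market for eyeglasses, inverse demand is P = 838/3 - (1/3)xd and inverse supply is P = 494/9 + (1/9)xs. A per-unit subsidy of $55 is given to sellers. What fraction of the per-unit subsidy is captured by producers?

Pre-subsidy: 838/3 - (1/3)x = 494/9 + (1/9)x gives x* = 505 and P* = 111.
With the subsidy, sellers receive Ps = Pb + 55 for each unit, where Pb is the price buyers pay.
On the curves, Pb = 838/3 - (1/3)x and Ps = 494/9 + (1/9)x; the wedge Ps − Pb = 55 gives 494/9 + (1/9)x − (838/3 - (1/3)x) = 55, so x' = 628.75.
Then Pb = 838/3 − (1/3)·628.75 = 69.75 and Ps = 494/9 + (1/9)·628.75 = 124.75.
Buyers' price falls by P* − Pb = 111 − 69.75 = 41.25; sellers' price rises by Ps − P* = 124.75 − 111 = 13.75.
So producers capture 13.75/55 = 0.25 of each unit of subsidy.

Producer share = 0.25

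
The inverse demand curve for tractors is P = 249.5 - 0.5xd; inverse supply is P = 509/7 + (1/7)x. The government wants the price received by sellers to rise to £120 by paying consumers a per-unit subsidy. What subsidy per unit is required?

Required subsidy s = £36 per unit

At a seller price of 120, quantity supplied is -509 + 7·120 = 331.
Buyers absorb 331 only when they pay Pb = 249.5 − 0.5·331 = 84.
s = Ps − Pb = 120 − 84 = 36.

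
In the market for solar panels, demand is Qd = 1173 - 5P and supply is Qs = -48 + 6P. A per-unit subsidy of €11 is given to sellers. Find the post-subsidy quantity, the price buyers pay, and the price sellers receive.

Q' = 648; buyers pay €105; sellers receive €116

Pre-subsidy: 1173 - 5P = -48 + 6P gives P* = 111, Q* = 618.
With the subsidy, sellers receive Ps = Pb + 11 for each unit, where Pb is the price buyers pay.
Supply in terms of Pb becomes Qs = -48 + 6(Pb + 11) = 18 + 6Pb. Setting this equal to demand: 1173 - 5Pb = 18 + 6Pb, so Pb = 105.
Sellers receive Ps = 105 + 11 = 116; Q' = 1173 − 5·105 = 648.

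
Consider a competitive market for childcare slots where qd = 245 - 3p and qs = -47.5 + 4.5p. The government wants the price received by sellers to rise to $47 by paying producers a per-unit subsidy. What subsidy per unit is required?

At a seller price of 47, quantity supplied is -47.5 + 4.5·47 = 164.
Buyers absorb 164 only when they pay pb with 245 − 3·pb = 164, i.e. pb = 27.
s = ps − pb = 47 − 27 = 20.

Required subsidy s = $20 per unit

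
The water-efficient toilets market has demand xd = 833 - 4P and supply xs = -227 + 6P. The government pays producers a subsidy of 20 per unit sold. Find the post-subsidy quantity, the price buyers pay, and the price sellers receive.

x' = 457; buyers pay 94; sellers receive 114

Pre-subsidy: 833 - 4P = -227 + 6P gives P* = 106, x* = 409.
With the subsidy, sellers receive Ps = Pb + 20 for each unit, where Pb is the price buyers pay.
Supply in terms of Pb becomes xs = -227 + 6(Pb + 20) = -107 + 6Pb. Setting this equal to demand: 833 - 4Pb = -107 + 6Pb, so Pb = 94.
Sellers receive Ps = 94 + 20 = 114; x' = 833 − 4·94 = 457.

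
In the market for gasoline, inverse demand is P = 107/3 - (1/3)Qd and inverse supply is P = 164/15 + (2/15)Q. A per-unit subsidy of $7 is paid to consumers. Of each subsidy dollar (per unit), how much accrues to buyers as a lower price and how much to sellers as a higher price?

Pre-subsidy: 107/3 - (1/3)Q = 164/15 + (2/15)Q gives Q* = 53 and P* = 18.
With the rebate, buyers effectively pay Pb = Ps − 7, where Ps is the price sellers receive.
On the curves, Pb = 107/3 - (1/3)Q and Ps = 164/15 + (2/15)Q; the wedge Ps − Pb = 7 gives 164/15 + (2/15)Q − (107/3 - (1/3)Q) = 7, so Q' = 68.
Then Pb = 107/3 − (1/3)·68 = 13 and Ps = 164/15 + (2/15)·68 = 20.
Buyers' price falls by P* − Pb = 18 − 13 = 5; sellers' price rises by Ps − P* = 20 − 18 = 2.

Buyers gain $5 per unit; sellers gain $2 per unit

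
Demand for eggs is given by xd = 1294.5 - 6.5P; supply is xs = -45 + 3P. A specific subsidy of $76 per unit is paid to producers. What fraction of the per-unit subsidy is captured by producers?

Producer share = 13/19

Pre-subsidy: 1294.5 - 6.5P = -45 + 3P gives P* = 141, x* = 378.
With the subsidy, sellers receive Ps = Pb + 76 for each unit, where Pb is the price buyers pay.
Supply in terms of Pb becomes xs = -45 + 3(Pb + 76) = 183 + 3Pb. Setting this equal to demand: 1294.5 - 6.5Pb = 183 + 3Pb, so Pb = 117.
Sellers receive Ps = 117 + 76 = 193; x' = 1294.5 − 6.5·117 = 534.
Buyers' price falls by P* − Pb = 141 − 117 = 24; sellers' price rises by Ps − P* = 193 − 141 = 52.
So producers capture 52/76 = 13/19 of each unit of subsidy.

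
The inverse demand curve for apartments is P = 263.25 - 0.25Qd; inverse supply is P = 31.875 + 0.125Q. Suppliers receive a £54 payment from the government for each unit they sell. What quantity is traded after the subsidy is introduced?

Q' = 761

Pre-subsidy: 263.25 - 0.25Q = 31.875 + 0.125Q gives Q* = 617 and P* = 109.
With the subsidy, sellers receive Ps = Pb + 54 for each unit, where Pb is the price buyers pay.
On the curves, Pb = 263.25 - 0.25Q and Ps = 31.875 + 0.125Q; the wedge Ps − Pb = 54 gives 31.875 + 0.125Q − (263.25 - 0.25Q) = 54, so Q' = 761.
Then Pb = 263.25 − 0.25·761 = 73 and Ps = 31.875 + 0.125·761 = 127.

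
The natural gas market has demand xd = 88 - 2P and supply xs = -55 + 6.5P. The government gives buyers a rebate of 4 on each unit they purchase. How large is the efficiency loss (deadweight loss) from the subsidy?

Pre-subsidy: 88 - 2P = -55 + 6.5P gives P* = 286/17, x* = 924/17.
With the rebate, buyers effectively pay Pb = Ps − 4, where Ps is the price sellers receive.
Demand in terms of Ps becomes xd = 88 − 2(Ps − 4) = 96 - 2Ps. Setting this equal to supply: 96 - 2Ps = -55 + 6.5Ps, so Ps = 302/17.
Buyers pay Pb = 302/17 − 4 = 234/17; x' = -55 + 6.5·(302/17) = 1028/17.
The subsidy expands output by 1028/17 − 924/17 = 104/17 past the efficient level; on those units the gap between marginal cost and willingness to pay runs from 0 up to 4.
DWL = ½ × 4 × 104/17 = 208/17.

Deadweight loss = 208/17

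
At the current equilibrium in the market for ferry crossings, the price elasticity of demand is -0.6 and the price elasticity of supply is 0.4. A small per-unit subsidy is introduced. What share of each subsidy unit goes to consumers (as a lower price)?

Consumer share = 0.4

For a small subsidy around the equilibrium, the benefit split depends on the relative slopes, which at a point are proportional to the elasticities.
Buyer share = εs/(εs + |εd|) = 0.4/(0.4 + 0.6) = 0.4; seller share = |εd|/(εs + |εd|) = 0.6.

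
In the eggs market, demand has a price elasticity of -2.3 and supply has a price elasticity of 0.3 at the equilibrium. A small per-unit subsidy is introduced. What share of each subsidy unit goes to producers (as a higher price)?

For a small subsidy around the equilibrium, the benefit split depends on the relative slopes, which at a point are proportional to the elasticities.
Buyer share = εs/(εs + |εd|) = 0.3/(0.3 + 2.3) = 3/26; seller share = |εd|/(εs + |εd|) = 23/26.
So producers capture 23/26 of the subsidy.

Producer share = 23/26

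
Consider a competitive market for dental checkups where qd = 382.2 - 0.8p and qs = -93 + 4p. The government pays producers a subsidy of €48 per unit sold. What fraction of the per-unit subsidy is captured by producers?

Pre-subsidy: 382.2 - 0.8p = -93 + 4p gives p* = 99, q* = 303.
With the subsidy, sellers receive ps = pb + 48 for each unit, where pb is the price buyers pay.
Supply in terms of pb becomes qs = -93 + 4(pb + 48) = 99 + 4pb. Setting this equal to demand: 382.2 - 0.8pb = 99 + 4pb, so pb = 59.
Sellers receive ps = 59 + 48 = 107; q' = 382.2 − 0.8·59 = 335.
Buyers' price falls by p* − pb = 99 − 59 = 40; sellers' price rises by ps − p* = 107 − 99 = 8.
So producers capture 8/48 = 1/6 of each unit of subsidy.

Producer share = 1/6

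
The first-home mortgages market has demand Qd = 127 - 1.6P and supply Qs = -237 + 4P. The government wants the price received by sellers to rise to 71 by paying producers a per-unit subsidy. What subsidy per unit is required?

At a seller price of 71, quantity supplied is -237 + 4·71 = 47.
Buyers absorb 47 only when they pay Pb with 127 − 1.6·Pb = 47, i.e. Pb = 50.
s = Ps − Pb = 71 − 50 = 21.

Required subsidy s = 21 per unit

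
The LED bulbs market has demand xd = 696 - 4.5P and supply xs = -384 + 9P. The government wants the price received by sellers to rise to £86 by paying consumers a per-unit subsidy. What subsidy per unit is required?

At a seller price of 86, quantity supplied is -384 + 9·86 = 390.
Buyers absorb 390 only when they pay Pb with 696 − 4.5·Pb = 390, i.e. Pb = 68.
s = Ps − Pb = 86 − 68 = 18.

Required subsidy s = £18 per unit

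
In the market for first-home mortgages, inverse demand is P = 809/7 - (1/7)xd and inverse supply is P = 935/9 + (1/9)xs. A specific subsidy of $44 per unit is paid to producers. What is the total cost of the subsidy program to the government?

Government cost = $9647

Pre-subsidy: 809/7 - (1/7)x = 935/9 + (1/9)x gives x* = 46 and P* = 109.
With the subsidy, sellers receive Ps = Pb + 44 for each unit, where Pb is the price buyers pay.
On the curves, Pb = 809/7 - (1/7)x and Ps = 935/9 + (1/9)x; the wedge Ps − Pb = 44 gives 935/9 + (1/9)x − (809/7 - (1/7)x) = 44, so x' = 219.25.
Then Pb = 809/7 − (1/7)·219.25 = 84.25 and Ps = 935/9 + (1/9)·219.25 = 128.25.
Government outlay = subsidy × quantity = 44 × 219.25 = 9647.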